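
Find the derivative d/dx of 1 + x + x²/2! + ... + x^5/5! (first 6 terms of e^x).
1 + x + x²/2! + ... + x^4/4!

Reasoning: Differentiating term by term gives the first 5 terms of e^x.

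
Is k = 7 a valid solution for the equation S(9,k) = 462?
S(9,7) = 7·S(8,7) + S(8,6) = 7·28 + 266 = 462, which equals 462.
Final answer: Yes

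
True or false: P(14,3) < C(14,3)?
False
P(14,3) = 2,184 and C(14,3) = 364; P(n,r) = r! × C(n,r) so P > C whenever r ≥ 2.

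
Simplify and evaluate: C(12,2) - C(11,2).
11

Solution: C(12,2) - C(11,2) = C(11,1) = 11.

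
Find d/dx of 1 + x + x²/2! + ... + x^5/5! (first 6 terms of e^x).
1 + x + x²/2! + ... + x^4/4!

Reasoning: Differentiating term by term gives the first 5 terms of e^x.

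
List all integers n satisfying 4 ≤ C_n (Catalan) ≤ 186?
3, 4, 5, 6

Explanation: C_2=2; C_3=5; C_4=14; C_5=42; C_6=132; C_7=429. So valid n = 3, 4, 5, 6.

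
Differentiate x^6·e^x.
(6x^5 + x^6)e^x

Explanation: Product rule: d/dx[x^6]·e^x + x^6·d/dx[e^x] = 6x^{5}e^x + x^6e^x.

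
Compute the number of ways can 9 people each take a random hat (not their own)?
133,496

Using D(n) = (n-1)[D(n-1) + D(n-2)]:
D(9) = (9-1) × [D(8) + D(7)]
      = 8 × [14833 + 1854]
      = 8 × 16687
      = 133,496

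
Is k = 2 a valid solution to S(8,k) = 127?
Yes

Solution: S(8,2) = 2·S(7,2) + S(7,1) = 2·63 + 1 = 127, which equals 127.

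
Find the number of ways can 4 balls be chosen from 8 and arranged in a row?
1,680

Explanation: P(8,4) = 8!/(8-4)! = 1,680.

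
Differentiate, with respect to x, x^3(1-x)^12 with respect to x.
3x^2(1-x)^12 - 12x^3(1-x)^11

Explanation: Product rule: 3x^{2}(1-x)^{12} + x^3·(-12)(1-x)^{11}.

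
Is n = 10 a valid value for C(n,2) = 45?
C(10,2) = 10·9/2! = 90/2 = 45, which equals 45.
Final answer: Yes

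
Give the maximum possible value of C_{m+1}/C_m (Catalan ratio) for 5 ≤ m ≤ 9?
38/11
C_{m+1}/C_m = 2(2m+1)/(m+2), which increases with m. Maximum at m = 9: 2·19/11 = 38/11.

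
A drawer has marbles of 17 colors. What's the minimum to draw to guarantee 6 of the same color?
86

Explanation: Worst case: 5 of each = 85. One more: 86.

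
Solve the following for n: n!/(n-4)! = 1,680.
8

Working:
n!/(n-4)! = n×(n-1)×(n-2)×(n-3), a product of 4 consecutive integers ≈ (n−1.5)^4. 1,680^(1/4) + 1.5 ≈ 7.9; check n = 8: 8×7×6×5 = 1,680 ✓. So n = 8.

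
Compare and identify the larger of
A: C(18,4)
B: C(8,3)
A=C(18,4)=3,060, B=C(8,3)=56.
Final answer: A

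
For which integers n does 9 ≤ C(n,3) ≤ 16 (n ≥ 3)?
5

Working:
C(4,3)=4; C(5,3)=10; C(6,3)=20. So valid n = 5.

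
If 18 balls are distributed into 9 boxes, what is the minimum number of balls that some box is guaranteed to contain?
2

Solution: Pigeonhole: ⌈18/9⌉ = 2.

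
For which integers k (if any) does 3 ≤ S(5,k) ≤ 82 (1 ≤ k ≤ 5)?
2, 3, 4

S(5,1)=1; S(5,2)=15; S(5,3)=25; S(5,4)=10; S(5,5)=1. So valid k = 2, 3, 4.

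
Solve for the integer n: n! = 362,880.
n! is strictly increasing. 7! = 5,040, 8! = 40,320, 9! = 362,880 ✓. So n = 9.

Answer: 9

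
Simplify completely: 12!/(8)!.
11,880
This equals 12×11×...×9 = 11,880.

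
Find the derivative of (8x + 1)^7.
56(8x + 1)^6

Solution: Chain rule: 7(8x+1)^{6} × 8 = 56(8x+1)^{6}.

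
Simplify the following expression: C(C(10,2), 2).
990
C(10,2) = 45, then C(45, 2) = 990.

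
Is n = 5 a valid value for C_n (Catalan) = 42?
Yes

Reasoning: C_5 = C(10,5)/(5+1) = 252/6 = 42, which equals 42.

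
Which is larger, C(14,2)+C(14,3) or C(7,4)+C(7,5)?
C(14,2)+C(14,3)

Working:
First=455, Second=56.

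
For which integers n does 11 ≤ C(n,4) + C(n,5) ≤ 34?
C(5,4)+C(5,5)=6; C(6,4)+C(6,5)=21; C(7,4)+C(7,5)=56. So valid n = 6.

Answer: 6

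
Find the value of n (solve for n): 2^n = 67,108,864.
26

Working:
67,108,864 = 1,024 × 1,024 × 64 = 2^10 × 2^10 × 2^6 = 2^26, so n = 26.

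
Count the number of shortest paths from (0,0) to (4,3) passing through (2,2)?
To (2,2): C(4,2)=6. From there: C(3,2)=3. Total: 18.
Final answer: 18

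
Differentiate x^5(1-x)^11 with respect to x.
Product rule: 5x^{4}(1-x)^{11} + x^5·(-11)(1-x)^{10}.
Final answer: 5x^4(1-x)^11 - 11x^5(1-x)^10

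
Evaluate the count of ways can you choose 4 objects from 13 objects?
715

Solution: C(13,4) = 13! / (4! × (13-4)!)
         = 13! / (4! × 9!)
         = 715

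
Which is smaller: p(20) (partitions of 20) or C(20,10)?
Pentagonal recurrence p(n) = p(n−1) + p(n−2) − p(n−5) − p(n−7) + …: p(20) = p(19) + p(18) − p(15) − p(13) + p(8) + p(5) = 490 + 385 − 176 − 101 + 22 + 7 = 627; C(20,10) = 184,756.
Final answer: p(20)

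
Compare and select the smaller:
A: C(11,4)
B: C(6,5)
B

Solution: A=C(11,4)=330, B=C(6,5)=6.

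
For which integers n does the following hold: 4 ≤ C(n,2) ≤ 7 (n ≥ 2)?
4

Explanation: C(3,2)=3; C(4,2)=6; C(5,2)=10. So valid n = 4.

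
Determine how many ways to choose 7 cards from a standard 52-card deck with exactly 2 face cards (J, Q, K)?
43,428,528
12 face cards and 40 non-face cards: C(12,2) × C(40,5) = 66 × 658,008 = 43,428,528.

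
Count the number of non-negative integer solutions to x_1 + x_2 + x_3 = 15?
136
C(15+3-1, 3-1) = 136.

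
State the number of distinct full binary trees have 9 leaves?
1,430

Using the Catalan number formula: C_n = C(2n, n) / (n+1)
C_8 = C(16, 8) / (8+1)
     = 12870 / 9
     = 1,430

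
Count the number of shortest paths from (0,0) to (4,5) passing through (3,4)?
70

Reasoning: To (3,4): C(7,3)=35. From there: C(2,1)=2. Total: 70.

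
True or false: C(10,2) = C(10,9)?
False

Working:
C(10,2) = 45 but C(10,9) = 10; symmetry gives C(10,2) = C(10,8), not C(10,9).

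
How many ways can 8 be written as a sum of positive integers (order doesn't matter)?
22
Pentagonal recurrence p(n) = p(n−1) + p(n−2) − p(n−5) − p(n−7) + …: p(8) = p(7) + p(6) − p(3) − p(1) = 15 + 11 − 3 − 1 = 22.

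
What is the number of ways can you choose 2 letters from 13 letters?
78

Explanation: C(13,2) = 13! / (2! × (13-2)!)
         = 13! / (2! × 11!)
         = 78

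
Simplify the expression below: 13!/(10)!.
1,716

Solution: This equals 13×12×11 = 1,716.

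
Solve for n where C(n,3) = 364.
14

Explanation: C(n,3) = n(n−1)(n−2)/3! is increasing in n, and n(n−1)(n−2) = 3!·364 = 2,184 ≈ (n−1)^3 gives n ≈ 14.0. Check: C(12,3) = 220, C(13,3) = 286, C(14,3) = 364 ✓. So n = 14.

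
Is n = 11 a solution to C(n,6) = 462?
Yes

Working:
C(11,6) = 11·10·9·8·7·6/6! = 332,640/720 = 462, which equals 462.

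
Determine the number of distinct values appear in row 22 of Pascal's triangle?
12

Solution: Row 22 has entries C(22,0)..C(22,22); by symmetry C(22,k)=C(22,22-k), giving 12 distinct values.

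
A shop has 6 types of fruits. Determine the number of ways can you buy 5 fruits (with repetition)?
Stars and bars: C(5+6-1, 5) = C(10, 5) = 252.
Final answer: 252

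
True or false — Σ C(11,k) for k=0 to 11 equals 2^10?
Binomial theorem: Σ C(11,k) = (1+1)^11 = 2^11 = 2,048; RHS 2^10 = 1,024.

Answer: False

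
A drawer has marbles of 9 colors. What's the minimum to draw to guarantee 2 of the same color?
10

Working:
Worst case: 1 of each = 9. One more: 10.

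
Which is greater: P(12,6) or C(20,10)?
P(12,6)

P(12,6)=665,280, C(20,10)=184,756.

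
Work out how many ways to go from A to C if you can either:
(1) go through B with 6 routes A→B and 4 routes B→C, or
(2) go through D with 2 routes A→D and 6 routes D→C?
36

Reasoning: Route via B: 6×4=24. Route via D: 2×6=12. Total: 36.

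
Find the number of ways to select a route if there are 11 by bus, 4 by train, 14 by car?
29

Explanation: By the addition principle: 11 + 4 + 14 = 29.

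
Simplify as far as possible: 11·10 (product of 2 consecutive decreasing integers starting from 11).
110

This is P(11,2) = 11!/(9)! = 110.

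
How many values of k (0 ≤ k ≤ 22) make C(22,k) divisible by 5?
8

Solution: Checking C(22,k) mod 5 for k = 0..22: divisible at k = 3, 4, 8, 9, 13, 14, 18, 19. That's 8 values.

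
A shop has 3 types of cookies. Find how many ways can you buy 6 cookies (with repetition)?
Stars and bars: C(6+3-1, 6) = C(8, 6) = 28.
Final answer: 28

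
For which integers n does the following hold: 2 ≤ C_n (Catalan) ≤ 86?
C_1=1; C_2=2; C_3=5; C_4=14; C_5=42; C_6=132. So valid n = 2, 3, 4, 5.

Answer: 2, 3, 4, 5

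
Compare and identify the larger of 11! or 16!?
16!

11!=39,916,800, 16!=20,922,789,888,000. 16! > 11!.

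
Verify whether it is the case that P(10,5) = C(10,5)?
False

Explanation: P(10,5) = 30,240 but C(10,5) = 252; they differ by a factor of 5! = 120, so the statement does not hold.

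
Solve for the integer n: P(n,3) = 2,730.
15
P(n,3) = n(n−1)(n−2) is increasing in n; n(n−1)(n−2) ≈ (n−1)^3 = 2,730 gives n ≈ 15.0. Check: P(13,3) = 1,716, P(14,3) = 2,184, P(15,3) = 2,730 ✓. So n = 15.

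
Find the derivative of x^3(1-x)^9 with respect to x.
Product rule: 3x^{2}(1-x)^{9} + x^3·(-9)(1-x)^{8}.

Answer: 3x^2(1-x)^9 - 9x^3(1-x)^8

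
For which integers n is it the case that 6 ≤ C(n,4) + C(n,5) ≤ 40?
C(4,4)+C(4,5)=1; C(5,4)+C(5,5)=6; C(6,4)+C(6,5)=21; C(7,4)+C(7,5)=56. So valid n = 5, 6.
Final answer: 5, 6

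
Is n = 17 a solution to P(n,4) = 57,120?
Yes

Reasoning: P(17,4) = 17·16·15·14 = 57,120, which equals 57,120.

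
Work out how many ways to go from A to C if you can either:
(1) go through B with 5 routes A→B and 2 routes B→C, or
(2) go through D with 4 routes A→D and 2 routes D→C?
18

Explanation: Route via B: 5×2=10. Route via D: 4×2=8. Total: 18.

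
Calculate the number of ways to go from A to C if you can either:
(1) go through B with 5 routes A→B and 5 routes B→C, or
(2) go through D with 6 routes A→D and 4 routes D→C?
Route via B: 5×5=25. Route via D: 6×4=24. Total: 49.

Answer: 49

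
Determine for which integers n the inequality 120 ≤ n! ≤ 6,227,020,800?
5, 6, 7, 8, 9, 10, 11, 12, 13

Explanation: n! is strictly increasing; 5! = 120 and 13! = 6,227,020,800, so valid n = 5, 6, 7, 8, 9, 10, 11, 12, 13.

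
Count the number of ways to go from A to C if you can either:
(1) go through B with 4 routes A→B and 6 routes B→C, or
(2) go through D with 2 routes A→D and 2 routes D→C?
28

Explanation: Route via B: 4×6=24. Route via D: 2×2=4. Total: 28.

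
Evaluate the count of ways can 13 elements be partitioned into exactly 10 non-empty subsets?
39,325

This equals S(13,10), the Stirling number of the 2nd kind.
Using the Stirling recurrence: S(n,k) = k·S(n-1,k) + S(n-1,k-1)
S(13,10) = 10·S(12,10) + S(12,9)
         = 10·1705 + 22275
         = 17050 + 22275
         = 39,325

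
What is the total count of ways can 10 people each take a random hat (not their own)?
Using D(n) = (n-1)[D(n-1) + D(n-2)]:
D(10) = (10-1) × [D(9) + D(8)]
      = 9 × [133496 + 14833]
      = 9 × 148329
      = 1,334,961

Answer: 1,334,961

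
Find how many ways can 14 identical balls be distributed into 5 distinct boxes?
3,060

Reasoning: C(14+5-1, 5-1) = C(18, 4) = 3,060.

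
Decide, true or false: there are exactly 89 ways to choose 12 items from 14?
False

Reasoning: C(14,12) = 91 ≠ 89.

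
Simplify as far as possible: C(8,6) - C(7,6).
21
C(8,6) - C(7,6) = C(7,5) = 21.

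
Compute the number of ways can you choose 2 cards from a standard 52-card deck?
1,326
C(52,2) = 1,326.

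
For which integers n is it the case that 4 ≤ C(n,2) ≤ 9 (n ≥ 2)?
C(3,2)=3; C(4,2)=6; C(5,2)=10. So valid n = 4.
Final answer: 4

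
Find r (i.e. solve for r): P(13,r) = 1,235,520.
6

Explanation: P(13,r) = 13·12·…·(13−r+1), a product of r factors. Multiplying down from 13: 13 = 13; 13·12 = 156; 13·12·11 = 1,716; 13·12·11·10 = 17,160; 13·12·11·10·9 = 154,440; 13·12·11·10·9·8 = 1,235,520 ✓ (6 factors). So r = 6.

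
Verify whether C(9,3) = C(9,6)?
True

Working:
Symmetry C(n,k) = C(n,n-k): C(9,3) = 84 and C(9,6) = 84. Both sides agree, so the statement holds.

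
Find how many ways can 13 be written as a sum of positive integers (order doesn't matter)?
101

Solution: Pentagonal recurrence p(n) = p(n−1) + p(n−2) − p(n−5) − p(n−7) + …: p(13) = p(12) + p(11) − p(8) − p(6) + p(1) = 77 + 56 − 22 − 11 + 1 = 101.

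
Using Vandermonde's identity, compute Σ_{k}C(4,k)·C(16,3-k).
1,140

Solution: = C(4+16,3) = C(20,3) = 1,140.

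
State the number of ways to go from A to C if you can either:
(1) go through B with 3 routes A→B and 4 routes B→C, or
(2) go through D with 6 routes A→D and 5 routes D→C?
Route via B: 3×4=12. Route via D: 6×5=30. Total: 42.
Final answer: 42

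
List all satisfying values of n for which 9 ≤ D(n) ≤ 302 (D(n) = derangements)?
4, 5, 6

Working:
Using D(n) = (n−1)[D(n−1) + D(n−2)] with D(1)=0, D(2)=1: D(3)=2; D(4)=9; D(5)=44; D(6)=265; D(7)=1,854. So valid n = 4, 5, 6.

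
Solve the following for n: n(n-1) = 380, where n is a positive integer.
20

Solution: n² − n − 380 = 0, so n = (1 ± √(1 + 4·380))/2 = (1 ± √1,521)/2 = (1 ± 39)/2, i.e. n = 20 or n = -19. Taking the positive root, n = 20 (check: 20×19 = 380).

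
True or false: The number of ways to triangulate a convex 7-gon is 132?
False

Reasoning: Triangulations of a convex 7-gon are counted by the Catalan number C_5: C_5 = C(10,5)/(5+1) = 252/6 = 42.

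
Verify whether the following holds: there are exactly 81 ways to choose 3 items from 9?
False
C(9,3) = 84 ≠ 81.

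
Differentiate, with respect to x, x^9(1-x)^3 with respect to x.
Product rule: 9x^{8}(1-x)^{3} + x^9·(-3)(1-x)^{2}.

Answer: 9x^8(1-x)^3 - 3x^9(1-x)^2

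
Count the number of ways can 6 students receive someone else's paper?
265

Solution: Using D(n) = (n-1)[D(n-1) + D(n-2)]:
D(6) = (6-1) × [D(5) + D(4)]
      = 5 × [44 + 9]
      = 5 × 53
      = 265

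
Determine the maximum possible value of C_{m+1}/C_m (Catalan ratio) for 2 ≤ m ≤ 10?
C_{m+1}/C_m = 2(2m+1)/(m+2), which increases with m. Maximum at m = 10: 2·21/12 = 7/2.

Answer: 7/2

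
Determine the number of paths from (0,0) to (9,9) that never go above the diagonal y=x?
4,862

Working:
Counted by the Catalan number C_9: C_9 = C(18,9)/(9+1) = 48,620/10 = 4,862.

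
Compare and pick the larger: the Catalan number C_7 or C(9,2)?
C_7
C_7 = C(14,7)/(7+1) = 3,432/8 = 429; C(9,2) = 36.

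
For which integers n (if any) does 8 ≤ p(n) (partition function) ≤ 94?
Tabulating p(n) via p(n) = p(n−1) + p(n−2) − p(n−5) − p(n−7) + …: p(5)=7; p(6)=11; p(7)=15; p(8)=22; p(9)=30; p(10)=42; p(11)=56; p(12)=77; p(13)=101. So valid n = 6, 7, 8, 9, 10, 11, 12.
Final answer: 6, 7, 8, 9, 10, 11, 12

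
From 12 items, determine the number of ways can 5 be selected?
C(12,5) = 12! / (5! × (12-5)!)
         = 12! / (5! × 7!)
         = 792
Final answer: 792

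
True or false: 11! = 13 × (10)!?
False

Explanation: 11! = 11 × 10! = 39,916,800, but 13 × 10! = 47,174,400.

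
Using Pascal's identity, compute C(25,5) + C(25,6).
230,230

Working:
C(25,5) + C(25,6) = C(26,6) = 230,230.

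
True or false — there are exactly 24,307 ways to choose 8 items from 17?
C(17,8) = 24,310 ≠ 24307.

Answer: False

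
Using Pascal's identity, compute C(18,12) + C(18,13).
27,132

Explanation: C(18,12) + C(18,13) = C(19,13) = 27,132.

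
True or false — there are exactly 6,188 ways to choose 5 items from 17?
True

Reasoning: C(17,5) = 6,188.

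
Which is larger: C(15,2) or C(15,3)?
C(15,3)

Working:
C(15,2)=105, C(15,3)=455.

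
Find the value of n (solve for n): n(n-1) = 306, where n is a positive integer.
18

n² − n − 306 = 0, so n = (1 ± √(1 + 4·306))/2 = (1 ± √1,225)/2 = (1 ± 35)/2, i.e. n = 18 or n = -17. Taking the positive root, n = 18 (check: 18×17 = 306).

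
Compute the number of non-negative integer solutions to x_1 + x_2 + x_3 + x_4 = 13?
560

Solution: C(13+4-1, 4-1) = 560.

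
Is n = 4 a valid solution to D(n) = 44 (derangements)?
D(4) = (4-1)·[D(3) + D(2)] = 3·[2 + 1] = 9, which does not equal 44.

Answer: No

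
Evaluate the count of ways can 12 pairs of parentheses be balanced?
208,012

Working:
Using the Catalan number formula: C_n = C(2n, n) / (n+1)
C_12 = C(24, 12) / (12+1)
     = 2704156 / 13
     = 208,012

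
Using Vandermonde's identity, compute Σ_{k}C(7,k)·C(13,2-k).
190

Reasoning: = C(7+13,2) = C(20,2) = 190.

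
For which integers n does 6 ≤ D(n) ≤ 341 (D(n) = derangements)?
Using D(n) = (n−1)[D(n−1) + D(n−2)] with D(1)=0, D(2)=1: D(3)=2; D(4)=9; D(5)=44; D(6)=265; D(7)=1,854. So valid n = 4, 5, 6.

Answer: 4, 5, 6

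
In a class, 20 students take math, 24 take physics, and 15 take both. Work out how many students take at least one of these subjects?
29

|A∪B| = |A|+|B|-|A∩B| = 20+24-15 = 29.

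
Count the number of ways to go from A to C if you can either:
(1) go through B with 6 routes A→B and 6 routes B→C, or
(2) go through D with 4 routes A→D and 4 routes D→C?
52

Solution: Route via B: 6×6=36. Route via D: 4×4=16. Total: 52.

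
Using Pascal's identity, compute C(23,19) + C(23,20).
C(23,19) + C(23,20) = C(24,20) = 10,626.

Answer: 10,626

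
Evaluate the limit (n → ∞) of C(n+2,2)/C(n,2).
1

Solution: Both numerator and denominator grow as n^2/2! for large n, so the ratio → 1.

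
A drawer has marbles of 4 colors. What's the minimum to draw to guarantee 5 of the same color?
Worst case: 4 of each = 16. One more: 17.
Final answer: 17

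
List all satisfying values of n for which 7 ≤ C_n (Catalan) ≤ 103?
4, 5

C_3=5; C_4=14; C_5=42; C_6=132. So valid n = 4, 5.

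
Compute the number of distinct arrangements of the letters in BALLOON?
1,260

Working:
Word has 7 letters (B=1, A=1, L=2, O=2, N=1). Arrangements: 7!/Π(k!) = 1,260.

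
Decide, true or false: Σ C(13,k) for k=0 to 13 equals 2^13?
Binomial theorem: Σ C(13,k) = (1+1)^13 = 2^13 = 8,192; RHS 2^13 = 8,192.

Answer: True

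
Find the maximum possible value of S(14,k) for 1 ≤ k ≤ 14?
63,436,373

Row S(14,k) for k = 1..14 (via S(n,k) = k·S(n−1,k) + S(n−1,k−1)): 1, 8,191, 788,970, 10,391,745, 40,075,035, 63,436,373, 49,329,280, 20,912,320, 5,135,130, 752,752, 66,066, 3,367, 91, 1. The row is unimodal; maximum at k = 6: 63,436,373.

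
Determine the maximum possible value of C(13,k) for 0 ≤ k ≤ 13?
1,716

Solution: Maximum at k = 6 or k = 7: C(13,6) = 1,716.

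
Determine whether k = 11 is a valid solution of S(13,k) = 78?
No

Reasoning: S(13,11) = 11·S(12,11) + S(12,10) = 11·66 + 1,705 = 2,431, which does not equal 78.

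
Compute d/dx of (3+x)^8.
8(3+x)^7

Working:
Using the power rule: d/dx (3+x)^8 = 8(3+x)^{7}.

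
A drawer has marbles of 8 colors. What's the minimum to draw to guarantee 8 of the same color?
Worst case: 7 of each = 56. One more: 57.

Answer: 57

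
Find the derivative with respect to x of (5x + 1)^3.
15(5x + 1)^2

Solution: Chain rule: 3(5x+1)^{2} × 5 = 15(5x+1)^{2}.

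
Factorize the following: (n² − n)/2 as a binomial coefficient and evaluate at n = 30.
C(n,2); C(30,2) = 435

Explanation: (n² − n)/2 = n(n−1)/2 = C(n,2). At n = 30: C(30,2) = 435.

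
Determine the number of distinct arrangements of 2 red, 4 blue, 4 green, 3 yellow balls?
900,900

Multinomial: 13!/(2! × 4! × 4! × 3!) = 900,900.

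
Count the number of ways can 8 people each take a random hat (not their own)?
14,833

Explanation: Using D(n) = (n-1)[D(n-1) + D(n-2)]:
D(8) = (8-1) × [D(7) + D(6)]
      = 7 × [1854 + 265]
      = 7 × 2119
      = 14,833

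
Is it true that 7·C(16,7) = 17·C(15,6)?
Absorption identity k·C(n,k) = n·C(n-1,k-1). LHS = 7·11440 = 80,080; RHS = 17·5005 = 85,085.
Final answer: False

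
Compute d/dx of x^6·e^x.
(6x^5 + x^6)e^x

Product rule: d/dx[x^6]·e^x + x^6·d/dx[e^x] = 6x^{5}e^x + x^6e^x.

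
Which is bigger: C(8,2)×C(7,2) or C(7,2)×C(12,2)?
C(7,2)×C(12,2)
C(8,2)×C(7,2)=588, C(7,2)×C(12,2)=1,386.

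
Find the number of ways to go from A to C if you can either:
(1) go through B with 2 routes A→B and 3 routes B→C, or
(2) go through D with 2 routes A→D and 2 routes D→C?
10

Explanation: Route via B: 2×3=6. Route via D: 2×2=4. Total: 10.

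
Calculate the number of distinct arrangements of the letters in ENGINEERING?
277,200

Word has 11 letters (E=3, N=3, G=2, I=2, R=1). Arrangements: 11!/Π(k!) = 277,200.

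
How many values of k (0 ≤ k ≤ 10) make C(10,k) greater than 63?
5

Reasoning: Row 10 is unimodal and symmetric about k=10/2. C(10,2)=45 ≤ 63; C(10,3)=120 > 63; by symmetry C(10,k) > 63 for k = 3..7. That's 7 - 3 + 1 = 5 values.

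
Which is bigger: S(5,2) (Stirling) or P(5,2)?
P(5,2)

Solution: S(5,2) = 2·S(4,2) + S(4,1) = 2·7 + 1 = 15; P(5,2) = 20.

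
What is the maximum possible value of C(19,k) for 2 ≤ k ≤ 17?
92,378

Solution: C(19,k) is maximised at the centre of the row: C(19,9) = 92,378.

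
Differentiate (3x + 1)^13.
39(3x + 1)^12

Working:
Chain rule: 13(3x+1)^{12} × 3 = 39(3x+1)^{12}.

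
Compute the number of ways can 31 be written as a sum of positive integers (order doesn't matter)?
6,842

Solution: Pentagonal recurrence p(n) = p(n−1) + p(n−2) − p(n−5) − p(n−7) + …: p(31) = p(30) + p(29) − p(26) − p(24) + p(19) + p(16) − p(9) − p(5) = 5,604 + 4,565 − 2,436 − 1,575 + 490 + 231 − 30 − 7 = 6,842.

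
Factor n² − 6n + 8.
(n − 2)(n − 4)
Seek roots whose sum is 6 and product is 8: (2, 4). So n² − 6n + 8 = (n − 2)(n − 4).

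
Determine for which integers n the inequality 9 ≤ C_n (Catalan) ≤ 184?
4, 5, 6

Reasoning: C_3=5; C_4=14; C_5=42; C_6=132; C_7=429. So valid n = 4, 5, 6.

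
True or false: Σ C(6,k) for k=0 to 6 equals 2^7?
False

Binomial theorem: Σ C(6,k) = (1+1)^6 = 2^6 = 64; RHS 2^7 = 128.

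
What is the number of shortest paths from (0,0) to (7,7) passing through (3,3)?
1,400

To (3,3): C(6,3)=20. From there: C(8,4)=70. Total: 1,400.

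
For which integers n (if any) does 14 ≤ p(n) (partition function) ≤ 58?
Tabulating p(n) via p(n) = p(n−1) + p(n−2) − p(n−5) − p(n−7) + …: p(6)=11; p(7)=15; p(8)=22; p(9)=30; p(10)=42; p(11)=56; p(12)=77. So valid n = 7, 8, 9, 10, 11.

Answer: 7, 8, 9, 10, 11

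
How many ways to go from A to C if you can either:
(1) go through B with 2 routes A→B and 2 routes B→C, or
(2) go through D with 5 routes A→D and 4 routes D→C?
Route via B: 2×2=4. Route via D: 5×4=20. Total: 24.
Final answer: 24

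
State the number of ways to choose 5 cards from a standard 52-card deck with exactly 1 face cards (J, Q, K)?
12 face cards and 40 non-face cards: C(12,1) × C(40,4) = 12 × 91,390 = 1,096,680.
Final answer: 1,096,680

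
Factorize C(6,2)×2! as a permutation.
C(6,2)×2! = [6!/(2!(4)!)]×2! = 6!/(4)! = P(6,2) = 30.

Answer: P(6,2)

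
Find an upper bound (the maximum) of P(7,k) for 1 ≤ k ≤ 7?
P(7,k) increases in k, so maximum at k = 7: 7! = 5,040.

Answer: 5,040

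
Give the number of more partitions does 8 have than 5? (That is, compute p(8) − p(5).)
15

Explanation: Pentagonal recurrence p(n) = p(n−1) + p(n−2) − p(n−5) − p(n−7) + …: p(8) = p(7) + p(6) − p(3) − p(1) = 15 + 11 − 3 − 1 = 22.
p(5) = p(4) + p(3) − p(0) = 5 + 3 − 1 = 7.
Difference = 22 − 7 = 15.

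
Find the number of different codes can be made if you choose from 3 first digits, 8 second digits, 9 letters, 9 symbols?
1,944

By the multiplication principle: 3 × 8 × 9 × 9 = 1,944.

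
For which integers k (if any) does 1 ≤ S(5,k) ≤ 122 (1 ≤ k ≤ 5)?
1, 2, 3, 4, 5

Working:
S(5,1)=1; S(5,2)=15; S(5,3)=25; S(5,4)=10; S(5,5)=1. So valid k = 1, 2, 3, 4, 5.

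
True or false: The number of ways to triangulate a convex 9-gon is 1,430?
False

Explanation: Triangulations of a convex 9-gon are counted by the Catalan number C_7: C_7 = C(14,7)/(7+1) = 3,432/8 = 429.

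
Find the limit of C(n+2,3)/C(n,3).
Both numerator and denominator grow as n^3/3! for large n, so the ratio → 1.

Answer: 1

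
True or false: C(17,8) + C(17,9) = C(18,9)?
True

Pascal's identity C(n,k) + C(n,k+1) = C(n+1,k+1): 24,310 + 24,310 = 48,620 = C(18,9).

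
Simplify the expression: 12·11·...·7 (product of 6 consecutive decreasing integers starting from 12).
665,280

Working:
This is P(12,6) = 12!/(6)! = 665,280.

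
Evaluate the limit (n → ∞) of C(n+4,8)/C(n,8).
Both numerator and denominator grow as n^8/8! for large n, so the ratio → 1.
Final answer: 1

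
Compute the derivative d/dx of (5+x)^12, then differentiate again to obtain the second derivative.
132(5+x)^10

Solution: First derivative: 12(5+x)^{11}. Second derivative: 12·11·(5+x)^{10} = 132(5+x)^{10}.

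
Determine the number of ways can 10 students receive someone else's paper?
1,334,961

Working:
Using D(n) = (n-1)[D(n-1) + D(n-2)]:
D(10) = (10-1) × [D(9) + D(8)]
      = 9 × [133496 + 14833]
      = 9 × 148329
      = 1,334,961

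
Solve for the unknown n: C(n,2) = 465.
C(n,2) = n(n−1)/2! is increasing in n, and n(n−1) = 2!·465 = 930 ≈ (n−0.5)^2 gives n ≈ 31.0. Check: C(29,2) = 406, C(30,2) = 435, C(31,2) = 465 ✓. So n = 31.

Answer: 31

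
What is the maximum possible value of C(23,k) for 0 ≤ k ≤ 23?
Maximum at k = 11 or k = 12: C(23,11) = 1,352,078.

Answer: 1,352,078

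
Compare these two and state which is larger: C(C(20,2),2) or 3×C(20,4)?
C(C(20,2),2)

Reasoning: C(C(20,2),2)=17,955, 3×C(20,4)=14,535.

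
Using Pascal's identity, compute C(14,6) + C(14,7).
6,435

Explanation: C(14,6) + C(14,7) = C(15,7) = 6,435.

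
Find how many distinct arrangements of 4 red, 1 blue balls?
Multinomial: 5!/(4! × 1!) = 5.

Answer: 5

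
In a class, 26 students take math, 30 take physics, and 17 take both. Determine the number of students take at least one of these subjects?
39

Solution: |A∪B| = |A|+|B|-|A∩B| = 26+30-17 = 39.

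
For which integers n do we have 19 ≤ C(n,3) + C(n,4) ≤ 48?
6

Reasoning: C(5,3)+C(5,4)=15; C(6,3)+C(6,4)=35; C(7,3)+C(7,4)=70. So valid n = 6.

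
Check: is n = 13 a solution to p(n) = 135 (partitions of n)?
No

Pentagonal recurrence p(n) = p(n−1) + p(n−2) − p(n−5) − p(n−7) + …: p(13) = p(12) + p(11) − p(8) − p(6) + p(1) = 77 + 56 − 22 − 11 + 1 = 101, which does not equal 135.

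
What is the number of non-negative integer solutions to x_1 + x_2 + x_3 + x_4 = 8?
165

C(8+4-1, 4-1) = 165.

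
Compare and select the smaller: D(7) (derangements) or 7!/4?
7!/4

Reasoning: D(7) = (7-1)·[D(6) + D(5)] = 6·[265 + 44] = 1,854; 7!/4 = 5,040/4 = 1,260.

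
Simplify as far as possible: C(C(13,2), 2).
C(13,2) = 78, then C(78, 2) = 3,003.

Answer: 3,003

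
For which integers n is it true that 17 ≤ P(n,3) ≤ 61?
4, 5
P(3,3)=6; P(4,3)=24; P(5,3)=60; P(6,3)=120. So valid n = 4, 5.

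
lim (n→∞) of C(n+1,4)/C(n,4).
1

Explanation: Both numerator and denominator grow as n^4/4! for large n, so the ratio → 1.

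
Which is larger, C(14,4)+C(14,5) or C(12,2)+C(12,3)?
C(14,4)+C(14,5)

Solution: First=3,003, Second=286.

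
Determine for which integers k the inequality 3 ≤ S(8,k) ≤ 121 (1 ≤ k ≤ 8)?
7

Solution: S(8,1)=1; S(8,2)=127; S(8,3)=966; S(8,4)=1,701; S(8,5)=1,050; S(8,6)=266; S(8,7)=28; S(8,8)=1. So valid k = 7.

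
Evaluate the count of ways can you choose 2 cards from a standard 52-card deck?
1,326
C(52,2) = 1,326.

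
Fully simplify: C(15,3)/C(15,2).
C(n,k+1)/C(n,k) = (n−k)/(k+1). Here (15−2)/(2+1) = 13/3 = 13/3.

Answer: 13/3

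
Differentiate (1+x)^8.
8(1+x)^7
Using the power rule: d/dx (1+x)^8 = 8(1+x)^{7}.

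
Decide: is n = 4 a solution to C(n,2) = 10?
No
C(4,2) = 4·3/2! = 12/2 = 6, which does not equal 10.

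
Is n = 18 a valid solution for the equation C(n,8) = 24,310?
No
C(18,8) = 18·17·16·15·14·13·12·11/8! = 1,764,322,560/40,320 = 43,758, which does not equal 24,310.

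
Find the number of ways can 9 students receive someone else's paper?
133,496

Using D(n) = (n-1)[D(n-1) + D(n-2)]:
D(9) = (9-1) × [D(8) + D(7)]
      = 8 × [14833 + 1854]
      = 8 × 16687
      = 133,496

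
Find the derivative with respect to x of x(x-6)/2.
(2x - 6)/2

Working:
d/dx[(x-0)(x-6)] = (x-6) + (x-0) = 2x - 6. Dividing by 2 gives (2x - 6)/2.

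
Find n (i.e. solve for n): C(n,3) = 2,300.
C(n,3) = n(n−1)(n−2)/3! is increasing in n, and n(n−1)(n−2) = 3!·2,300 = 13,800 ≈ (n−1)^3 gives n ≈ 25.0. Check: C(23,3) = 1,771, C(24,3) = 2,024, C(25,3) = 2,300 ✓. So n = 25.

Answer: 25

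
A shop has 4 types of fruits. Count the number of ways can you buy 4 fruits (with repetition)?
Stars and bars: C(4+4-1, 4) = C(7, 4) = 35.
Final answer: 35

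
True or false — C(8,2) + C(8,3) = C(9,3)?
True

Working:
Pascal's identity: LHS = 28 + 56 = 84; RHS = C(9,3) = 84. Both sides agree, so the statement holds.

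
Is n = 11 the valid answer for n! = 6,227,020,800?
No
11! = 11·10! = 11·3,628,800 = 39,916,800, which does not equal 6,227,020,800.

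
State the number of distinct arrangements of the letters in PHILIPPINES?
1,108,800
Word has 11 letters (P=3, H=1, I=3, L=1, N=1, E=1, S=1). Arrangements: 11!/Π(k!) = 1,108,800.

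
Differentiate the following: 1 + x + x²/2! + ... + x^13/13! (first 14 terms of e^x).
1 + x + x²/2! + ... + x^12/12!

Differentiating term by term gives the first 13 terms of e^x.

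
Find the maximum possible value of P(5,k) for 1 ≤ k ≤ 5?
120

Reasoning: P(5,k) increases in k, so maximum at k = 5: 5! = 120.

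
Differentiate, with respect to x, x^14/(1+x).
(14x^13(1+x) - x^14)/(1+x)²

Quotient rule: [14x^{13}(1+x) - x^14]/(1+x)².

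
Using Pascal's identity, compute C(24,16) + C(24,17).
1,081,575
C(24,16) + C(24,17) = C(25,17) = 1,081,575.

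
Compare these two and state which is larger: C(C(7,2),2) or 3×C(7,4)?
C(C(7,2),2)

Working:
C(C(7,2),2)=210, 3×C(7,4)=105.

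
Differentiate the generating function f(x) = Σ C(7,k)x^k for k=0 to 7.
Σ k·C(7,k)x^(k-1) for k=1 to 7

Working:
Term-by-term differentiation gives Σ k·C(7,k)x^{k-1} for k=1 to 7.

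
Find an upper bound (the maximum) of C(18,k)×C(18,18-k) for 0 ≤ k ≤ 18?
2,363,904,400

C(18,k)·C(18,18-k) = C(18,k)², maximised at the centre k = 9: C(18,9)² = 2,363,904,400.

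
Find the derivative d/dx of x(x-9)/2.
(2x - 9)/2

d/dx[(x-0)(x-9)] = (x-9) + (x-0) = 2x - 9. Dividing by 2 gives (2x - 9)/2.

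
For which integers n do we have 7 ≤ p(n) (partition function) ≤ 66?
5, 6, 7, 8, 9, 10, 11

Reasoning: Tabulating p(n) via p(n) = p(n−1) + p(n−2) − p(n−5) − p(n−7) + …: p(4)=5; p(5)=7; p(6)=11; p(7)=15; p(8)=22; p(9)=30; p(10)=42; p(11)=56; p(12)=77. So valid n = 5, 6, 7, 8, 9, 10, 11.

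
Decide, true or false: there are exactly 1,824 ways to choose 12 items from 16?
False

Working:
C(16,12) = 1,820 ≠ 1824.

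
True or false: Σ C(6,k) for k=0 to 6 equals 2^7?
False

Reasoning: Binomial theorem: Σ C(6,k) = (1+1)^6 = 2^6 = 64; RHS 2^7 = 128.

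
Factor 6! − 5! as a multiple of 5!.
6! − 5! = 6·5! − 5! = (6 − 1)·5! = 5 × 5! = 600.

Answer: 5 × 5! = 600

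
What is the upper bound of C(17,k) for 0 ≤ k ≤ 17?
24,310

Working:
Maximum at k = 8 or k = 9: C(17,8) = 24,310.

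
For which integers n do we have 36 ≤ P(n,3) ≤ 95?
5

P(4,3)=24; P(5,3)=60; P(6,3)=120. So valid n = 5.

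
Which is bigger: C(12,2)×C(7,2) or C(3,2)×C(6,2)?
C(12,2)×C(7,2)

Working:
C(12,2)×C(7,2)=1,386, C(3,2)×C(6,2)=45.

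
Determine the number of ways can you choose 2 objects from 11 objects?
55

Reasoning: C(11,2) = 11! / (2! × (11-2)!)
         = 11! / (2! × 9!)
         = 55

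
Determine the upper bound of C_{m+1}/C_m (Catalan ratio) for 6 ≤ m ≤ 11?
46/13
C_{m+1}/C_m = 2(2m+1)/(m+2), which increases with m. Maximum at m = 11: 2·23/13 = 46/13.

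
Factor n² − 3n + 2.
(n − 1)(n − 2)

Solution: Seek roots whose sum is 3 and product is 2: (1, 2). So n² − 3n + 2 = (n − 1)(n − 2).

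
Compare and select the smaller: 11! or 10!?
11!=39,916,800, 10!=3,628,800. 11! > 10!.

Answer: 10!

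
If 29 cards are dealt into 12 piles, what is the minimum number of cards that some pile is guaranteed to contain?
3

Working:
Pigeonhole: ⌈29/12⌉ = 3.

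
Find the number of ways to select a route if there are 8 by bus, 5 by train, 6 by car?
19

By the addition principle: 8 + 5 + 6 = 19.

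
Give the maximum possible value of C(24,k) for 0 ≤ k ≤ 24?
2,704,156

Solution: Maximum at k = 12: C(24,12) = 2,704,156.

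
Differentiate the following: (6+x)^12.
12(6+x)^11

Explanation: Using the power rule: d/dx (6+x)^12 = 12(6+x)^{11}.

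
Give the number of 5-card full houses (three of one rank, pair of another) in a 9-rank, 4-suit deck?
Triple rank: 9. Triple suits: C(4,3)=4. Pair rank: 8. Pair suits: C(4,2)=6. Total: 1,728.

Answer: 1,728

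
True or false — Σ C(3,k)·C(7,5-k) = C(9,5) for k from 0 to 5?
False

Explanation: Vandermonde's identity gives C(10,5) = 252; RHS C(9,5) = 126.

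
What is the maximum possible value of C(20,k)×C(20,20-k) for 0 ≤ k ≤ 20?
34,134,779,536

Solution: C(20,k)·C(20,20-k) = C(20,k)², maximised at the centre k = 10: C(20,10)² = 34,134,779,536.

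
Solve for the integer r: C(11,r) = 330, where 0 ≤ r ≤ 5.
4

Reasoning: C(11,r) is increasing for 0 ≤ r ≤ 5. Stepping up (C(11,r+1) = C(11,r)·(11−r)/(r+1)): C(11,1) = 11, C(11,2) = 55, C(11,3) = 165, C(11,4) = 330 ✓. So r = 4.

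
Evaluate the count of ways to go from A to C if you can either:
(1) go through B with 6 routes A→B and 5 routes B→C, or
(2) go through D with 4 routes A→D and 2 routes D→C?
38

Route via B: 6×5=30. Route via D: 4×2=8. Total: 38.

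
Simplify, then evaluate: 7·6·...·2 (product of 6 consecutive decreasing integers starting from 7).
This is P(7,6) = 7!/(1)! = 5,040.
Final answer: 5,040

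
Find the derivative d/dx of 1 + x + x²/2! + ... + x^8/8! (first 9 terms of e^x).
1 + x + x²/2! + ... + x^7/7!

Working:
Differentiating term by term gives the first 8 terms of e^x.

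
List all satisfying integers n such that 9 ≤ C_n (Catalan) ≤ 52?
C_3=5; C_4=14; C_5=42; C_6=132. So valid n = 4, 5.

Answer: 4, 5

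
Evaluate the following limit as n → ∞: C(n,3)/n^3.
1/6

Solution: C(n,3) ≈ n^3/3! for large n. Limit = 1/3! = 1/6.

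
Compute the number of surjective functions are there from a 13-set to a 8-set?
76,592,355,840

Working:
Onto functions = 8! × S(13,8)
First compute S(13,8) via recurrence:
Using the Stirling recurrence: S(n,k) = k·S(n-1,k) + S(n-1,k-1)
S(13,8) = 8·S(12,8) + S(12,7)
         = 8·159027 + 627396
         = 1272216 + 627396
         = 1,899,612
Then: 40320 × 1899612 = 76,592,355,840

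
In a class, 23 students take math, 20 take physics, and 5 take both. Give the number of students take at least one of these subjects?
38
|A∪B| = |A|+|B|-|A∩B| = 23+20-5 = 38.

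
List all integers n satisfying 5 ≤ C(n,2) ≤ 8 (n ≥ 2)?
4

C(3,2)=3; C(4,2)=6; C(5,2)=10. So valid n = 4.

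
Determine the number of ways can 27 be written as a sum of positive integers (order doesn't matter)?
3,010

Reasoning: Pentagonal recurrence p(n) = p(n−1) + p(n−2) − p(n−5) − p(n−7) + …: p(27) = p(26) + p(25) − p(22) − p(20) + p(15) + p(12) − p(5) − p(1) = 2,436 + 1,958 − 1,002 − 627 + 176 + 77 − 7 − 1 = 3,010.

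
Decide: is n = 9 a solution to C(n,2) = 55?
C(9,2) = 9·8/2! = 72/2 = 36, which does not equal 55.
Final answer: No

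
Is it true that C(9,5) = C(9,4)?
True

Working:
Symmetry C(n,k) = C(n,n-k): C(9,5) = 126 and C(9,4) = 126. Both sides agree, so the statement holds.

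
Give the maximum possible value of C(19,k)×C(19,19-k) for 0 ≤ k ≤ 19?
8,533,694,884

C(19,k)·C(19,19-k) = C(19,k)², maximised at the centre k = 9: C(19,9)² = 8,533,694,884.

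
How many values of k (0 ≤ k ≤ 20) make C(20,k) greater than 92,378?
5

Row 20 is unimodal and symmetric about k=20/2. C(20,7)=77,520 ≤ 92,378; C(20,8)=125,970 > 92,378; by symmetry C(20,k) > 92,378 for k = 8..12. That's 12 - 8 + 1 = 5 values.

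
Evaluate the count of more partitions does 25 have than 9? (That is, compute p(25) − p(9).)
1,928
Pentagonal recurrence p(n) = p(n−1) + p(n−2) − p(n−5) − p(n−7) + …: p(25) = p(24) + p(23) − p(20) − p(18) + p(13) + p(10) − p(3) = 1,575 + 1,255 − 627 − 385 + 101 + 42 − 3 = 1,958.
p(9) = p(8) + p(7) − p(4) − p(2) = 22 + 15 − 5 − 2 = 30.
Difference = 1,958 − 30 = 1,928.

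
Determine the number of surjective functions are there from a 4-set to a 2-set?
Onto functions = 2! × S(4,2)
First compute S(4,2) via recurrence:
Using the Stirling recurrence: S(n,k) = k·S(n-1,k) + S(n-1,k-1)
S(4,2) = 2·S(3,2) + S(3,1)
         = 2·3 + 1
         = 6 + 1
         = 7
Then: 2 × 7 = 14
Final answer: 14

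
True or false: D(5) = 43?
Derangements of 5 elements: D(5) = (5-1)·[D(4) + D(3)] = 4·[9 + 2] = 44.
Final answer: False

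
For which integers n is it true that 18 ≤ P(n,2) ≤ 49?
5, 6, 7

Reasoning: P(4,2)=12; P(5,2)=20; P(6,2)=30; P(7,2)=42; P(8,2)=56. So valid n = 5, 6, 7.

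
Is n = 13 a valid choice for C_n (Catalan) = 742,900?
Yes

C_13 = C(26,13)/(13+1) = 10,400,600/14 = 742,900, which equals 742,900.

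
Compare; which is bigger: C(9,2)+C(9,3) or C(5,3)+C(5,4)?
C(9,2)+C(9,3)

Explanation: First=120, Second=15.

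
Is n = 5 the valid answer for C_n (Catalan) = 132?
C_5 = C(10,5)/(5+1) = 252/6 = 42, which does not equal 132.

Answer: No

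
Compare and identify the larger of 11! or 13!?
11!=39,916,800, 13!=6,227,020,800. 13! > 11!.
Final answer: 13!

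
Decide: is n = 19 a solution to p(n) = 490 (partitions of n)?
Yes
Pentagonal recurrence p(n) = p(n−1) + p(n−2) − p(n−5) − p(n−7) + …: p(19) = p(18) + p(17) − p(14) − p(12) + p(7) + p(4) = 385 + 297 − 135 − 77 + 15 + 5 = 490, which equals 490.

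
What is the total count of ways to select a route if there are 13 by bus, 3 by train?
16

Solution: By the addition principle: 13 + 3 = 16.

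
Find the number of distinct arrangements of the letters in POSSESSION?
75,600

Solution: Word has 10 letters (P=1, O=2, S=4, E=1, I=1, N=1). Arrangements: 10!/Π(k!) = 75,600.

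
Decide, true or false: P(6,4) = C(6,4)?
False

Solution: P(6,4) = 360 but C(6,4) = 15; they differ by a factor of 4! = 24, so the statement does not hold.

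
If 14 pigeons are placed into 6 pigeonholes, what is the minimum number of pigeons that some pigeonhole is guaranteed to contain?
3

Pigeonhole: ⌈14/6⌉ = 3.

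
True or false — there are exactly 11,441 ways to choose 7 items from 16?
False

Explanation: C(16,7) = 11,440 ≠ 11441.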